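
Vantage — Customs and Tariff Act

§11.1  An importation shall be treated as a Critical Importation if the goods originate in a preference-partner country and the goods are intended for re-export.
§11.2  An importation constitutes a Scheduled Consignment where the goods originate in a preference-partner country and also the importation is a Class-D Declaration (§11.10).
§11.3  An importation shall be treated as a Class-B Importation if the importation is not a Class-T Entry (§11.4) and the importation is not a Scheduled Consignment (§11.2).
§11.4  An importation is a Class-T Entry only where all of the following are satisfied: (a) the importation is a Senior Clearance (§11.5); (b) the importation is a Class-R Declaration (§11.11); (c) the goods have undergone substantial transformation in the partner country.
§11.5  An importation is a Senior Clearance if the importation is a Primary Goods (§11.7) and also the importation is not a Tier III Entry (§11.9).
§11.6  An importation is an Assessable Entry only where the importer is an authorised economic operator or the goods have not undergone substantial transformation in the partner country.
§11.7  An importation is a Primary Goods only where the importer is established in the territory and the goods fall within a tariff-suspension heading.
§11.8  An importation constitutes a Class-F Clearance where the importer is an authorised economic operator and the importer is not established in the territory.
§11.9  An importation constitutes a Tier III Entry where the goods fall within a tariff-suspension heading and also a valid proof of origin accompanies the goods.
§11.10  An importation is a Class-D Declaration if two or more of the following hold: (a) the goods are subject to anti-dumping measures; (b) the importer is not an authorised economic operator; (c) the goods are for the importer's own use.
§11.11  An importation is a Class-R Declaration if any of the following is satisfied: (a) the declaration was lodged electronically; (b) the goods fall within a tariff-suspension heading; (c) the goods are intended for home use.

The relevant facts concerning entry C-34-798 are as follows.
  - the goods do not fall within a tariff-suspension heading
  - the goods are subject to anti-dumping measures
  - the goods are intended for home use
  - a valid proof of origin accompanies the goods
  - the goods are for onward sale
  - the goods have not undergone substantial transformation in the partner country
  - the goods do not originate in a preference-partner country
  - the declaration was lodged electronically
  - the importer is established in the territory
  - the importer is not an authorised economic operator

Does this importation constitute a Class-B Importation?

Yes

Under §11.7: the importer is established in the territory? yes; and the goods fall within a tariff-suspension heading? no. So the importation is not a Primary Goods.
Under §11.9: the goods fall within a tariff-suspension heading? no; and a valid proof of origin accompanies the goods? yes. So the importation is not a Tier III Entry.
Under §11.5: Primary Goods (§11.7)? no; and not a Tier III Entry (§11.9)? yes. So the importation is not a Senior Clearance.
Under §11.11: the declaration was lodged electronically? yes; or the goods fall within a tariff-suspension heading? no; or the goods are intended for home use? yes. So the importation is a Class-R Declaration.
Under §11.4: Senior Clearance (§11.5)? no; and Class-R Declaration (§11.11)? yes; and the goods have undergone substantial transformation in the partner country? no. So the importation is not a Class-T Entry.
Under §11.10: the goods are subject to anti-dumping measures? yes; the importer is not an authorised economic operator? yes; the goods are for the importer's own use? no — 2 of 3 hold (need ≥2) → satisfied.
Under §11.2: the goods originate in a preference-partner country? no; and Class-D Declaration (§11.10)? yes. So the importation is not a Scheduled Consignment.
Under §11.3: not a Class-T Entry (§11.4)? yes; and not a Scheduled Consignment (§11.2)? yes. So the importation is a Class-B Importation.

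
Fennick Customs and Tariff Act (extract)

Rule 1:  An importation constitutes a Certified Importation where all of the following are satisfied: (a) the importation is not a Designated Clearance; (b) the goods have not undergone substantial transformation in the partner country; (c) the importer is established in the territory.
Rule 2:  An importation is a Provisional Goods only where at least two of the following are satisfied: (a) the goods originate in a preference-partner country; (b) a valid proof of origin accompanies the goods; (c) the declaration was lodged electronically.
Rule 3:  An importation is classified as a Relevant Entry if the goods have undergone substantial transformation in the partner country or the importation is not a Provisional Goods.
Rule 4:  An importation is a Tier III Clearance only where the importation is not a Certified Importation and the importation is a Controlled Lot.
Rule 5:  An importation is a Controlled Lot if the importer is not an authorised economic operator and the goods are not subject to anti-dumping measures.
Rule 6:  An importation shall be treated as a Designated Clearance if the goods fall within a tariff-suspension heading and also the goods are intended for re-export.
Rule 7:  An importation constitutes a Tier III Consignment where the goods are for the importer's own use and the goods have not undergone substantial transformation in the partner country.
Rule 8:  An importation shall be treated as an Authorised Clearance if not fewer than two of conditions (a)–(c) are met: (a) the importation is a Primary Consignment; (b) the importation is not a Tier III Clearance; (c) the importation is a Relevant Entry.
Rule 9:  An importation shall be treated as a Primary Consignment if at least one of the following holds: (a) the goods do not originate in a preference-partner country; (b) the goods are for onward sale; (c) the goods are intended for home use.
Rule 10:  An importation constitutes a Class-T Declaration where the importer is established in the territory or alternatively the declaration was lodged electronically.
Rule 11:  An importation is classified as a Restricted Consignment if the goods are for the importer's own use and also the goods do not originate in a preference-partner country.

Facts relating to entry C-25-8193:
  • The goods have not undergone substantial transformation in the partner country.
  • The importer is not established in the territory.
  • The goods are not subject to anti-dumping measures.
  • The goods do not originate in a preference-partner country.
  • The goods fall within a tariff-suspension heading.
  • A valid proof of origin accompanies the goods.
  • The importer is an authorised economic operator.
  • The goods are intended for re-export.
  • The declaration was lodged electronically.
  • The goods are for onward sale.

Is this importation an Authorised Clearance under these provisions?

Yes

Under rule 9: the goods do not originate in a preference-partner country? yes; or the goods are for onward sale? yes; or the goods are intended for home use? no. So the importation is a Primary Consignment.
Under rule 6: the goods fall within a tariff-suspension heading? yes; and the goods are intended for re-export? yes. So the importation is a Designated Clearance.
Under rule 1: not a Designated Clearance (rule 6)? no; and the goods have not undergone substantial transformation in the partner country? yes; and the importer is established in the territory? no. So the importation is not a Certified Importation.
Under rule 5: the importer is not an authorised economic operator? no; and the goods are not subject to anti-dumping measures? yes. So the importation is not a Controlled Lot.
Under rule 4: not a Certified Importation (rule 1)? yes; and Controlled Lot (rule 5)? no. So the importation is not a Tier III Clearance.
Under rule 2: the goods originate in a preference-partner country? no; a valid proof of origin accompanies the goods? yes; the declaration was lodged electronically? yes — 2 of 3 hold (need ≥2) → satisfied.
Under rule 3: the goods have undergone substantial transformation in the partner country? no; or not a Provisional Goods (rule 2)? no. So the importation is not a Relevant Entry.
Under rule 8: Primary Consignment (rule 9)? yes; not a Tier III Clearance (rule 4)? yes; Relevant Entry (rule 3)? no — 2 of 3 hold (need ≥2) → satisfied.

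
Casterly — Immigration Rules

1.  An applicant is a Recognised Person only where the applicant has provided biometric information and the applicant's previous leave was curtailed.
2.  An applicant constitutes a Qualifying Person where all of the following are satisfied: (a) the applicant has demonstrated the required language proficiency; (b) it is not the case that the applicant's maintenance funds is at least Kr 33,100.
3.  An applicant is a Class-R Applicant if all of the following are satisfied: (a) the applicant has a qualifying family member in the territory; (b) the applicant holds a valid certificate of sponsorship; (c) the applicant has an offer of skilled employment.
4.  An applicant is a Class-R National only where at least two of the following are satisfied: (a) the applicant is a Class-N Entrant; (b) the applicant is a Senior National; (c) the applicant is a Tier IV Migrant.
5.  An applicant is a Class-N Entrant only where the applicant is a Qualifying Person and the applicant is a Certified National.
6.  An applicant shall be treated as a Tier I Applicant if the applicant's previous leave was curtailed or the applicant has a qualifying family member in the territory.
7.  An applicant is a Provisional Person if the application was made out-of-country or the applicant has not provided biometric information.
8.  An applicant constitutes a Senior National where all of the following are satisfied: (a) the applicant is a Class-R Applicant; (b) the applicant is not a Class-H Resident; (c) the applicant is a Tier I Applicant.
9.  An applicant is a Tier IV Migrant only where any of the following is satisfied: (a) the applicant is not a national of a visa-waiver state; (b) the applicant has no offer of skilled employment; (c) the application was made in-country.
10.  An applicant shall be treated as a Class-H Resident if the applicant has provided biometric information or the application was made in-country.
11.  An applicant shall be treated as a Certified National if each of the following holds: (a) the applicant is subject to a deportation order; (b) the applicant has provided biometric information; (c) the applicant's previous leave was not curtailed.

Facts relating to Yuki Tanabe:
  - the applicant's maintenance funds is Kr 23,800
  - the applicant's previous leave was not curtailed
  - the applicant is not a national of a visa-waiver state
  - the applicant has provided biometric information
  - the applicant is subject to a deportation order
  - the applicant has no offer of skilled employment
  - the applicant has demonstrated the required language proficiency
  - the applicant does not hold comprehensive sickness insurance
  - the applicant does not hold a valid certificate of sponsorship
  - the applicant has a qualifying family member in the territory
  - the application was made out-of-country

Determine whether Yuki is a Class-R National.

Yes

paragraph 2 — Qualifying Person: [the applicant has demonstrated the required language proficiency? yes] AND [applicant's maintenance funds: Kr 23,800 ≥ Kr 33,100? no, so negated condition yes] → satisfied.
paragraph 11 — Certified National: [the applicant is subject to a deportation order? yes] AND [the applicant has provided biometric information? yes] AND [the applicant's previous leave was not curtailed? yes] → satisfied.
paragraph 5 — Class-N Entrant: [Qualifying Person (paragraph 2)? yes] AND [Certified National (paragraph 11)? yes] → satisfied.
paragraph 3 — Class-R Applicant: [the applicant has a qualifying family member in the territory? yes] AND [the applicant holds a valid certificate of sponsorship? no] AND [the applicant has an offer of skilled employment? no] → not satisfied.
paragraph 10 — Class-H Resident: [the applicant has provided biometric information? yes] OR [the application was made in-country? no] → satisfied.
paragraph 6 — Tier I Applicant: [the applicant's previous leave was curtailed? no] OR [the applicant has a qualifying family member in the territory? yes] → satisfied.
paragraph 8 — Senior National: [Class-R Applicant (paragraph 3)? no] AND [not a Class-H Resident (paragraph 10)? no] AND [Tier I Applicant (paragraph 6)? yes] → not satisfied.
paragraph 9 — Tier IV Migrant: [the applicant is not a national of a visa-waiver state? yes] OR [the applicant has no offer of skilled employment? yes] OR [the application was made in-country? no] → satisfied.
paragraph 4 — Class-R National: Class-N Entrant (paragraph 5)? yes; Senior National (paragraph 8)? no; Tier IV Migrant (paragraph 9)? yes — 2 of 3 hold (need ≥2) → satisfied.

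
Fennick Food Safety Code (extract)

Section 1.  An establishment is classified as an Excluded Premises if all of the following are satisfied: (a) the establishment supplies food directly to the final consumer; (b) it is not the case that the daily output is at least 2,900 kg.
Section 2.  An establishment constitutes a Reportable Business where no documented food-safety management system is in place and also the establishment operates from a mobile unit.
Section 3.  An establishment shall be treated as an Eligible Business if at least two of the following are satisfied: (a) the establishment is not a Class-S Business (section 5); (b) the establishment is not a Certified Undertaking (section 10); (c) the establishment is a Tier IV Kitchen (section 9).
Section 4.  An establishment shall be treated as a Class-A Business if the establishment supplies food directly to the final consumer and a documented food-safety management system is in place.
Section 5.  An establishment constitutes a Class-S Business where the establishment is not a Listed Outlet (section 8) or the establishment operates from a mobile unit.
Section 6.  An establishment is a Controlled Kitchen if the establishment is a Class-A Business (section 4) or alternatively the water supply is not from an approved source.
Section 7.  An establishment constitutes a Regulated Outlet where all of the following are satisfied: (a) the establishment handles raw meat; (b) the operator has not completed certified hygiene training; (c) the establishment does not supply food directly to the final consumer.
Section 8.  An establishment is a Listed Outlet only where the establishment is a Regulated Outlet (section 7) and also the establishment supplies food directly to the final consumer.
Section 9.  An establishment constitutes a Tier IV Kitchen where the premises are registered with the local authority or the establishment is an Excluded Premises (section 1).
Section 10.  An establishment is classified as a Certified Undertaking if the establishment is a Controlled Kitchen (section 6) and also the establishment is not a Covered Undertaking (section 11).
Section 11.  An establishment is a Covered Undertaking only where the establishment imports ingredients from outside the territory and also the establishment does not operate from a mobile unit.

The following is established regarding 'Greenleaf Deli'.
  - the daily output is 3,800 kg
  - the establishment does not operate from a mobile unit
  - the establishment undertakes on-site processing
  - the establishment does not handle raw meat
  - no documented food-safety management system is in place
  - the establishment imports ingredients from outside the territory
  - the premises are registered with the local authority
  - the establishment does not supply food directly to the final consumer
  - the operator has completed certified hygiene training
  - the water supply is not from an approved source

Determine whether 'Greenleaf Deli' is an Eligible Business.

section 7 — Regulated Outlet: [the establishment handles raw meat? no] AND [the operator has not completed certified hygiene training? no] AND [the establishment does not supply food directly to the final consumer? yes] → not satisfied.
section 8 — Listed Outlet: [Regulated Outlet (section 7)? no] AND [the establishment supplies food directly to the final consumer? no] → not satisfied.
section 5 — Class-S Business: [not a Listed Outlet (section 8)? yes] OR [the establishment operates from a mobile unit? no] → satisfied.
section 4 — Class-A Business: [the establishment supplies food directly to the final consumer? no] AND [a documented food-safety management system is in place? no] → not satisfied.
section 6 — Controlled Kitchen: [Class-A Business (section 4)? no] OR [the water supply is not from an approved source? yes] → satisfied.
section 11 — Covered Undertaking: [the establishment imports ingredients from outside the territory? yes] AND [the establishment does not operate from a mobile unit? yes] → satisfied.
section 10 — Certified Undertaking: [Controlled Kitchen (section 6)? yes] AND [not a Covered Undertaking (section 11)? no] → not satisfied.
section 1 — Excluded Premises: [the establishment supplies food directly to the final consumer? no] AND [daily output: 3,800 kg ≥ 2,900 kg? yes, so negated condition no] → not satisfied.
section 9 — Tier IV Kitchen: [the premises are registered with the local authority? yes] OR [Excluded Premises (section 1)? no] → satisfied.
section 3 — Eligible Business: not a Class-S Business (section 5)? no; not a Certified Undertaking (section 10)? yes; Tier IV Kitchen (section 9)? yes — 2 of 3 hold (need ≥2) → satisfied.

Yes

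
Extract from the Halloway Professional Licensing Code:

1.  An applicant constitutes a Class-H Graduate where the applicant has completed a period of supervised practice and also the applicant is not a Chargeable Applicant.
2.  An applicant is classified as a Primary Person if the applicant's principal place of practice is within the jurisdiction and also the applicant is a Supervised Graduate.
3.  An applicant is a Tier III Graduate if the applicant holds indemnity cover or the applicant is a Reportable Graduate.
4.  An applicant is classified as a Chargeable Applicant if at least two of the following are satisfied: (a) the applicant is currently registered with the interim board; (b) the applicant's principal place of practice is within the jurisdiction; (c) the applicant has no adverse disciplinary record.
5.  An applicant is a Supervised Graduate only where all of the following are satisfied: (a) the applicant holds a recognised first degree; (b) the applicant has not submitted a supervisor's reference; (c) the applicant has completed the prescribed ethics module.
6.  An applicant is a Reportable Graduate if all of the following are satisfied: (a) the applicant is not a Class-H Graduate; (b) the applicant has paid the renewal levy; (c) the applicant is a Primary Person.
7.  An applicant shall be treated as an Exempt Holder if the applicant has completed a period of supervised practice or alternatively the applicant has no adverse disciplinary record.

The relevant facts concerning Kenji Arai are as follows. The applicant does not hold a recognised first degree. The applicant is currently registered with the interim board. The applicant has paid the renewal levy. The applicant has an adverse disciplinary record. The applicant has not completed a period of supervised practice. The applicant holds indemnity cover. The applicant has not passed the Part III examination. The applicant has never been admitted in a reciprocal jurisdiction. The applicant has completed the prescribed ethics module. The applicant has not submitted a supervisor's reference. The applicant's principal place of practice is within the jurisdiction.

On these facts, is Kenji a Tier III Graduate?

Yes

paragraph 4 — Chargeable Applicant: the applicant is currently registered with the interim board? yes; the applicant's principal place of practice is within the jurisdiction? yes; the applicant has no adverse disciplinary record? no — 2 of 3 hold (need ≥2) → satisfied.
paragraph 1 — Class-H Graduate: [the applicant has completed a period of supervised practice? no] AND [not a Chargeable Applicant (paragraph 4)? no] → not satisfied.
paragraph 5 — Supervised Graduate: [the applicant holds a recognised first degree? no] AND [the applicant has not submitted a supervisor's reference? yes] AND [the applicant has completed the prescribed ethics module? yes] → not satisfied.
paragraph 2 — Primary Person: [the applicant's principal place of practice is within the jurisdiction? yes] AND [Supervised Graduate (paragraph 5)? no] → not satisfied.
paragraph 6 — Reportable Graduate: [not a Class-H Graduate (paragraph 1)? yes] AND [the applicant has paid the renewal levy? yes] AND [Primary Person (paragraph 2)? no] → not satisfied.
paragraph 3 — Tier III Graduate: [the applicant holds indemnity cover? yes] OR [Reportable Graduate (paragraph 6)? no] → satisfied.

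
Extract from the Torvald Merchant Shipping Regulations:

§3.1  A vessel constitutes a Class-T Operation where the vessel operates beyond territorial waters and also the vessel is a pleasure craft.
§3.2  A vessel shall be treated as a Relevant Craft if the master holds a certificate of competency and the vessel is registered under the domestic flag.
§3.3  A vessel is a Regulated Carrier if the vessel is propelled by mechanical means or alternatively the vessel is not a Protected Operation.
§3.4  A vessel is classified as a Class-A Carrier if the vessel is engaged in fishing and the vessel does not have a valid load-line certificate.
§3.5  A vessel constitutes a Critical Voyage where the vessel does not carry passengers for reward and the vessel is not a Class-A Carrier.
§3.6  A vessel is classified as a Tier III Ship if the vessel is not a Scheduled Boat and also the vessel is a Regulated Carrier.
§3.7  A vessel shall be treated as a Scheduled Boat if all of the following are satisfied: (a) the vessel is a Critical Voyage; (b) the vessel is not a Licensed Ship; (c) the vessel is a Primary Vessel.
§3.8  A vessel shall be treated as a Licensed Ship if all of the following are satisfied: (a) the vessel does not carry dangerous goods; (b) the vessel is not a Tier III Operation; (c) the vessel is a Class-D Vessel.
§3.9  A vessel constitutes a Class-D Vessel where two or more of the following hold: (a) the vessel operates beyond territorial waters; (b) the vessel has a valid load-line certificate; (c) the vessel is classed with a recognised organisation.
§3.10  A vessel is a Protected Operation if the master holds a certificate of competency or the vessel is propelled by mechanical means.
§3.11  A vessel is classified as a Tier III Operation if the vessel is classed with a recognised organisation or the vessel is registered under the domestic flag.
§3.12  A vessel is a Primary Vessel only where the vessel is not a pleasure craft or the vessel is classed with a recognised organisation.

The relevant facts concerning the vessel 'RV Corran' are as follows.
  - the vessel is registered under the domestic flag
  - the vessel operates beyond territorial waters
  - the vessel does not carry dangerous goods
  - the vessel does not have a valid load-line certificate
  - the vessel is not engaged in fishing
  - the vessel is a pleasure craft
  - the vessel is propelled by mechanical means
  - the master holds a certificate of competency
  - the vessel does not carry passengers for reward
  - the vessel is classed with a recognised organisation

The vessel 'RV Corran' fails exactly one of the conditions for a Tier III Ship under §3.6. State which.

§3.4 — Class-A Carrier: [the vessel is engaged in fishing? no] AND [the vessel does not have a valid load-line certificate? yes] → not satisfied.
§3.5 — Critical Voyage: [the vessel does not carry passengers for reward? yes] AND [not a Class-A Carrier (§3.4)? yes] → satisfied.
§3.11 — Tier III Operation: [the vessel is classed with a recognised organisation? yes] OR [the vessel is registered under the domestic flag? yes] → satisfied.
§3.9 — Class-D Vessel: the vessel operates beyond territorial waters? yes; the vessel has a valid load-line certificate? no; the vessel is classed with a recognised organisation? yes — 2 of 3 hold (need ≥2) → satisfied.
§3.8 — Licensed Ship: [the vessel does not carry dangerous goods? yes] AND [not a Tier III Operation (§3.11)? no] AND [Class-D Vessel (§3.9)? yes] → not satisfied.
§3.12 — Primary Vessel: [the vessel is not a pleasure craft? no] OR [the vessel is classed with a recognised organisation? yes] → satisfied.
§3.7 — Scheduled Boat: [Critical Voyage (§3.5)? yes] AND [not a Licensed Ship (§3.8)? yes] AND [Primary Vessel (§3.12)? yes] → satisfied.
§3.10 — Protected Operation: [the master holds a certificate of competency? yes] OR [the vessel is propelled by mechanical means? yes] → satisfied.
§3.3 — Regulated Carrier: [the vessel is propelled by mechanical means? yes] OR [not a Protected Operation (§3.10)? no] → satisfied.
§3.6 — Tier III Ship: [not a Scheduled Boat (§3.7)? no] AND [Regulated Carrier (§3.3)? yes] → not satisfied.

Scheduled Boat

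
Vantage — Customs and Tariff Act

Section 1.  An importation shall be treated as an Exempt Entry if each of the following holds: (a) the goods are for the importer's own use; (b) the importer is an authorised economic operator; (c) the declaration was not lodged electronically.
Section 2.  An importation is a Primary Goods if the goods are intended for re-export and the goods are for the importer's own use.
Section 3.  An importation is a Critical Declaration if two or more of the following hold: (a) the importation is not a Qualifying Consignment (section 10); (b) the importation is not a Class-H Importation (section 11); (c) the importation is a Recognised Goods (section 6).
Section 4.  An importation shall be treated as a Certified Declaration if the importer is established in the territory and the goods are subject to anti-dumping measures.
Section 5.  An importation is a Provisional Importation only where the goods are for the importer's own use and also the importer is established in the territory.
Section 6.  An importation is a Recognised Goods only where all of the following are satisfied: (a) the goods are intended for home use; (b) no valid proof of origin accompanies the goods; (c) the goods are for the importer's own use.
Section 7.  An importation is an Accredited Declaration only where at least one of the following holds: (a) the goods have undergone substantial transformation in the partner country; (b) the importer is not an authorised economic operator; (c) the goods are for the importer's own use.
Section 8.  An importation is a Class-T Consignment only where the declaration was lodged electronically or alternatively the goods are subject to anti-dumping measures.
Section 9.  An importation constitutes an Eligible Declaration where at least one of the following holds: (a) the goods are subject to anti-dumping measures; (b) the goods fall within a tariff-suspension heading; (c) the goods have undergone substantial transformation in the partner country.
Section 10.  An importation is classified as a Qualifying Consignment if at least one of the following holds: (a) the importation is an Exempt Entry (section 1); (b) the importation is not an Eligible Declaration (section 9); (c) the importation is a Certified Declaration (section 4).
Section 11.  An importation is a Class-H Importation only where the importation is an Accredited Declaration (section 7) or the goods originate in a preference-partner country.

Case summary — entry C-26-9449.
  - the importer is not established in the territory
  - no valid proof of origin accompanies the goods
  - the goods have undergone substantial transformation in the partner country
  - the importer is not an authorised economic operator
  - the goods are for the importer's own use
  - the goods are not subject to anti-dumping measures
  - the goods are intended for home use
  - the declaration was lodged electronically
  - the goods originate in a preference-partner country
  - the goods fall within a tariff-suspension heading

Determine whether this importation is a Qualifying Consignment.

No

section 1 — Exempt Entry: [the goods are for the importer's own use? yes] AND [the importer is an authorised economic operator? no] AND [the declaration was not lodged electronically? no] → not satisfied.
section 9 — Eligible Declaration: [the goods are subject to anti-dumping measures? no] OR [the goods fall within a tariff-suspension heading? yes] OR [the goods have undergone substantial transformation in the partner country? yes] → satisfied.
section 4 — Certified Declaration: [the importer is established in the territory? no] AND [the goods are subject to anti-dumping measures? no] → not satisfied.
section 10 — Qualifying Consignment: [Exempt Entry (section 1)? no] OR [not an Eligible Declaration (section 9)? no] OR [Certified Declaration (section 4)? no] → not satisfied.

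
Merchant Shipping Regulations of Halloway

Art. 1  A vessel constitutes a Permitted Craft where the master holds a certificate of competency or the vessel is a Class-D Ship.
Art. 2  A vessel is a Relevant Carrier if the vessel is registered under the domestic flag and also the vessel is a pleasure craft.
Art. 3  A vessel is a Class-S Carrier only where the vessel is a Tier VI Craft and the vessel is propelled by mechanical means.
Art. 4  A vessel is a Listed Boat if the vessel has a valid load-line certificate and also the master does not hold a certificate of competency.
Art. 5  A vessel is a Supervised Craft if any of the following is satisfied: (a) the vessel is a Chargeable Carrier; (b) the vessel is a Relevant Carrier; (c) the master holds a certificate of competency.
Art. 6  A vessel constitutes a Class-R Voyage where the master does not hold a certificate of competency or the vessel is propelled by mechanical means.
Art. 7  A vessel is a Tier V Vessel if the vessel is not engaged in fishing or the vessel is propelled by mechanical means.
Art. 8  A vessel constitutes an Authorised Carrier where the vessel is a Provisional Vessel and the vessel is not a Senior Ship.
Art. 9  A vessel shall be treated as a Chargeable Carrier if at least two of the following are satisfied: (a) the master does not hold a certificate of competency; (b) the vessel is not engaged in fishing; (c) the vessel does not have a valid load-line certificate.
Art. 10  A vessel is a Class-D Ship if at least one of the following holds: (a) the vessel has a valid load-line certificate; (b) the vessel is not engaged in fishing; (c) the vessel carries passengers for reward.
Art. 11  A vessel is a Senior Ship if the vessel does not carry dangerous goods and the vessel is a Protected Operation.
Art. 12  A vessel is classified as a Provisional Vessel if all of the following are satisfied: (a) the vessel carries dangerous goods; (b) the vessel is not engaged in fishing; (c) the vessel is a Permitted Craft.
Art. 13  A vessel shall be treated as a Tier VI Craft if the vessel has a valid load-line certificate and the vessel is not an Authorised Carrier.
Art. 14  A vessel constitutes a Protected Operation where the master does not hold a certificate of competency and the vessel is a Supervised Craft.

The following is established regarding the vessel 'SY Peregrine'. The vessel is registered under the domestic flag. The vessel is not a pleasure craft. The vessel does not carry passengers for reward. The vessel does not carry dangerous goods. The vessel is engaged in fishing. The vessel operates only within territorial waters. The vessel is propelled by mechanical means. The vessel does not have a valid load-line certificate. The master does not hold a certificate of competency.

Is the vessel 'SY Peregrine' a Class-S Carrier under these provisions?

No

Under article 10: the vessel has a valid load-line certificate? no; or the vessel is not engaged in fishing? no; or the vessel carries passengers for reward? no. So the vessel is not a Class-D Ship.
Under article 1: the master holds a certificate of competency? no; or Class-D Ship (article 10)? no. So the vessel is not a Permitted Craft.
Under article 12: the vessel carries dangerous goods? no; and the vessel is not engaged in fishing? no; and Permitted Craft (article 1)? no. So the vessel is not a Provisional Vessel.
Under article 9: the master does not hold a certificate of competency? yes; the vessel is not engaged in fishing? no; the vessel does not have a valid load-line certificate? yes — 2 of 3 hold (need ≥2) → satisfied.
Under article 2: the vessel is registered under the domestic flag? yes; and the vessel is a pleasure craft? no. So the vessel is not a Relevant Carrier.
Under article 5: Chargeable Carrier (article 9)? yes; or Relevant Carrier (article 2)? no; or the master holds a certificate of competency? no. So the vessel is a Supervised Craft.
Under article 14: the master does not hold a certificate of competency? yes; and Supervised Craft (article 5)? yes. So the vessel is a Protected Operation.
Under article 11: the vessel does not carry dangerous goods? yes; and Protected Operation (article 14)? yes. So the vessel is a Senior Ship.
Under article 8: Provisional Vessel (article 12)? no; and not a Senior Ship (article 11)? no. So the vessel is not an Authorised Carrier.
Under article 13: the vessel has a valid load-line certificate? no; and not an Authorised Carrier (article 8)? yes. So the vessel is not a Tier VI Craft.
Under article 3: Tier VI Craft (article 13)? no; and the vessel is propelled by mechanical means? yes. So the vessel is not a Class-S Carrier.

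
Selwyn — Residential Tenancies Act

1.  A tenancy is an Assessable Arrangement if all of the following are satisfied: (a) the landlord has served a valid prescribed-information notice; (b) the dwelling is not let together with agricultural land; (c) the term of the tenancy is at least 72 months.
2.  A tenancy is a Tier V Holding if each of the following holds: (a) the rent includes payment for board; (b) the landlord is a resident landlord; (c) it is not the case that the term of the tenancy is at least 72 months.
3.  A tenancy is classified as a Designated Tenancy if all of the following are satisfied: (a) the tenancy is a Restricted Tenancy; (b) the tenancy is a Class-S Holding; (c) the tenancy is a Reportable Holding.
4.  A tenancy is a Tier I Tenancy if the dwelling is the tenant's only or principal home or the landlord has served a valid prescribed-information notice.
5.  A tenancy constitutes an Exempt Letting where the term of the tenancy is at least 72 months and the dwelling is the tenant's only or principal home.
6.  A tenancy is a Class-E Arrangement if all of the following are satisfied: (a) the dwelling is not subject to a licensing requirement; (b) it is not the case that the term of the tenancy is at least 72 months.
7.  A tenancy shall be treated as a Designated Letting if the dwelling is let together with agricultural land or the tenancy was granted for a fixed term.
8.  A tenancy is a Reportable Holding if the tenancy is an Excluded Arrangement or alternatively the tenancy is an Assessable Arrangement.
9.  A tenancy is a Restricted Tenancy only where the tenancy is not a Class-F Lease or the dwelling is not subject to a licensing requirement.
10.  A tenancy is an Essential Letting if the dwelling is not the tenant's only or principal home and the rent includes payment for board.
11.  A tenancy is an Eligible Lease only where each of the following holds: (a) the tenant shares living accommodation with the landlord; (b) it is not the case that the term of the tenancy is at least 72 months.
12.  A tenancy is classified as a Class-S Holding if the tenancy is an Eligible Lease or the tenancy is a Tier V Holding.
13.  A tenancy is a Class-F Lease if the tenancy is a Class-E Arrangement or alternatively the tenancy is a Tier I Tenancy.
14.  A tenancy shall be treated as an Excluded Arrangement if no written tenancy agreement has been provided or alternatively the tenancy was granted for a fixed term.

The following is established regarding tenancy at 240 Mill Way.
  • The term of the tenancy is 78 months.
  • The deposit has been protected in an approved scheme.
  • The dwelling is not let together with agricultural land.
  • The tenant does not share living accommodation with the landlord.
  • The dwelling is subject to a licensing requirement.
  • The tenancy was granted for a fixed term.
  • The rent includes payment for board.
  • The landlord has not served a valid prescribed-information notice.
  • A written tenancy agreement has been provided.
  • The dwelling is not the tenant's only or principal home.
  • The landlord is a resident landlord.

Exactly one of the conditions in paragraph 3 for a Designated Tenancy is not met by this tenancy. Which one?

paragraph 6 — Class-E Arrangement: [the dwelling is not subject to a licensing requirement? no] AND [term of the tenancy: 78 months ≥ 72 months? yes, so negated condition no] → not satisfied.
paragraph 4 — Tier I Tenancy: [the dwelling is the tenant's only or principal home? no] OR [the landlord has served a valid prescribed-information notice? no] → not satisfied.
paragraph 13 — Class-F Lease: [Class-E Arrangement (paragraph 6)? no] OR [Tier I Tenancy (paragraph 4)? no] → not satisfied.
paragraph 9 — Restricted Tenancy: [not a Class-F Lease (paragraph 13)? yes] OR [the dwelling is not subject to a licensing requirement? no] → satisfied.
paragraph 11 — Eligible Lease: [the tenant shares living accommodation with the landlord? no] AND [term of the tenancy: 78 months ≥ 72 months? yes, so negated condition no] → not satisfied.
paragraph 2 — Tier V Holding: [the rent includes payment for board? yes] AND [the landlord is a resident landlord? yes] AND [term of the tenancy: 78 months ≥ 72 months? yes, so negated condition no] → not satisfied.
paragraph 12 — Class-S Holding: [Eligible Lease (paragraph 11)? no] OR [Tier V Holding (paragraph 2)? no] → not satisfied.
paragraph 14 — Excluded Arrangement: [no written tenancy agreement has been provided? no] OR [the tenancy was granted for a fixed term? yes] → satisfied.
paragraph 1 — Assessable Arrangement: [the landlord has served a valid prescribed-information notice? no] AND [the dwelling is not let together with agricultural land? yes] AND [term of the tenancy: 78 months ≥ 72 months? yes] → not satisfied.
paragraph 8 — Reportable Holding: [Excluded Arrangement (paragraph 14)? yes] OR [Assessable Arrangement (paragraph 1)? no] → satisfied.
paragraph 3 — Designated Tenancy: [Restricted Tenancy (paragraph 9)? yes] AND [Class-S Holding (paragraph 12)? no] AND [Reportable Holding (paragraph 8)? yes] → not satisfied.

Class-S Holding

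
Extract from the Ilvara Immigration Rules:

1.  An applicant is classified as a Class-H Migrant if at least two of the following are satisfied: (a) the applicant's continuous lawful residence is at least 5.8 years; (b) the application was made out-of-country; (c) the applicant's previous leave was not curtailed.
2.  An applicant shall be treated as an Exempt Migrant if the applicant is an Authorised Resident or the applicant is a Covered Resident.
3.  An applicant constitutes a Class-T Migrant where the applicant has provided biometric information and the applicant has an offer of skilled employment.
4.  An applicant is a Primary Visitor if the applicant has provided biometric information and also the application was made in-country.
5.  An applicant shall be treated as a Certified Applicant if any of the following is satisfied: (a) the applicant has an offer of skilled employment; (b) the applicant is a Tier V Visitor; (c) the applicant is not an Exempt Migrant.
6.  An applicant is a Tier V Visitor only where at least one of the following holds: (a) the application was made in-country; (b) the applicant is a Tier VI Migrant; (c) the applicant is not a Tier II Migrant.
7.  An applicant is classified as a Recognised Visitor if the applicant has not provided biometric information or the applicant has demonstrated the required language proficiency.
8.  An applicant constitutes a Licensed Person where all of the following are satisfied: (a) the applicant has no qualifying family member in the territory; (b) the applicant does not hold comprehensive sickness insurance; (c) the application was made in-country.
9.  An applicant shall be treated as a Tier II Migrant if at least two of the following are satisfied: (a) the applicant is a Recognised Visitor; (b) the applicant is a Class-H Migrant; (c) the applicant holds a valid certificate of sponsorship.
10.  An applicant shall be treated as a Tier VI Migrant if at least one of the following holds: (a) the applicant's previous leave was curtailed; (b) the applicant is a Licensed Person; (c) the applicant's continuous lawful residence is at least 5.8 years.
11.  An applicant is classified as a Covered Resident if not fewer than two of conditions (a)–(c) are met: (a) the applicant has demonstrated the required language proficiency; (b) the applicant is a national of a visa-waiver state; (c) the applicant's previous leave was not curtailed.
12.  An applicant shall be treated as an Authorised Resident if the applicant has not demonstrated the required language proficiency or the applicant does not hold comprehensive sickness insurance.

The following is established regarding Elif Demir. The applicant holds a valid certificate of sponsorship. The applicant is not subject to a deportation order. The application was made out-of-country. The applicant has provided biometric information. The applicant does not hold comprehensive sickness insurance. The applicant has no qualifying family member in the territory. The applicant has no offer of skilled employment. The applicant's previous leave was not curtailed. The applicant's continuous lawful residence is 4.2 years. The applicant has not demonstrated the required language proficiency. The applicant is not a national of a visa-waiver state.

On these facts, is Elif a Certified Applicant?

paragraph 8 — Licensed Person: [the applicant has no qualifying family member in the territory? yes] AND [the applicant does not hold comprehensive sickness insurance? yes] AND [the application was made in-country? no] → not satisfied.
paragraph 10 — Tier VI Migrant: [the applicant's previous leave was curtailed? no] OR [Licensed Person (paragraph 8)? no] OR [applicant's continuous lawful residence: 4.2 years ≥ 5.8 years? no] → not satisfied.
paragraph 7 — Recognised Visitor: [the applicant has not provided biometric information? no] OR [the applicant has demonstrated the required language proficiency? no] → not satisfied.
paragraph 1 — Class-H Migrant: applicant's continuous lawful residence: 4.2 years ≥ 5.8 years? no; the application was made out-of-country? yes; the applicant's previous leave was not curtailed? yes — 2 of 3 hold (need ≥2) → satisfied.
paragraph 9 — Tier II Migrant: Recognised Visitor (paragraph 7)? no; Class-H Migrant (paragraph 1)? yes; the applicant holds a valid certificate of sponsorship? yes — 2 of 3 hold (need ≥2) → satisfied.
paragraph 6 — Tier V Visitor: [the application was made in-country? no] OR [Tier VI Migrant (paragraph 10)? no] OR [not a Tier II Migrant (paragraph 9)? no] → not satisfied.
paragraph 12 — Authorised Resident: [the applicant has not demonstrated the required language proficiency? yes] OR [the applicant does not hold comprehensive sickness insurance? yes] → satisfied.
paragraph 11 — Covered Resident: the applicant has demonstrated the required language proficiency? no; the applicant is a national of a visa-waiver state? no; the applicant's previous leave was not curtailed? yes — 1 of 3 hold (need ≥2) → not satisfied.
paragraph 2 — Exempt Migrant: [Authorised Resident (paragraph 12)? yes] OR [Covered Resident (paragraph 11)? no] → satisfied.
paragraph 5 — Certified Applicant: [the applicant has an offer of skilled employment? no] OR [Tier V Visitor (paragraph 6)? no] OR [not an Exempt Migrant (paragraph 2)? no] → not satisfied.

No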